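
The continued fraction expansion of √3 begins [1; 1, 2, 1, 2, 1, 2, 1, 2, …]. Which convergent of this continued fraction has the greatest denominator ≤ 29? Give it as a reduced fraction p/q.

26/15

a_0 = 1: 1/1  (≤ bound)
a_1 = 1: 2/1  (≤ bound)
a_2 = 2: 5/3  (≤ bound)
a_3 = 1: 7/4  (≤ bound)
a_4 = 2: 19/11  (≤ bound)
a_5 = 1: 26/15  (≤ bound)
a_6 = 2: 71/41  (> 29, stop)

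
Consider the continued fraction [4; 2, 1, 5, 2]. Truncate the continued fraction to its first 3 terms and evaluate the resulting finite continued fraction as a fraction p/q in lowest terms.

13/3

Work from the innermost term outward:
Start with 1.
2 + 1/(1/1) = 2 + 1/1 = 3/1
4 + 1/(3/1) = 4 + 1/3 = 13/3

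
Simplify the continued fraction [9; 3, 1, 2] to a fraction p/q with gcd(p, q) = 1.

Start with 2.
1 + 1/(2/1) = 1 + 1/2 = 3/2
3 + 1/(3/2) = 3 + 2/3 = 11/3
9 + 1/(11/3) = 9 + 3/11 = 102/11

102/11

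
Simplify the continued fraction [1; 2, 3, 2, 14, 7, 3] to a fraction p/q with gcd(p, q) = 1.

7373/5130

Start with 3.
7 + 1/(3/1) = 7 + 1/3 = 22/3
14 + 1/(22/3) = 14 + 3/22 = 311/22
2 + 1/(311/22) = 2 + 22/311 = 644/311
3 + 1/(644/311) = 3 + 311/644 = 2243/644
2 + 1/(2243/644) = 2 + 644/2243 = 5130/2243
1 + 1/(5130/2243) = 1 + 2243/5130 = 7373/5130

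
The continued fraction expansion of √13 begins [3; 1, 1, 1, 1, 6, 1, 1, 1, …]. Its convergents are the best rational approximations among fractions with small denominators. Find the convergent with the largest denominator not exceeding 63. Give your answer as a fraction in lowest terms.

137/38

a_0 = 3: 3/1  (≤ bound)
a_1 = 1: 4/1  (≤ bound)
a_2 = 1: 7/2  (≤ bound)
a_3 = 1: 11/3  (≤ bound)
a_4 = 1: 18/5  (≤ bound)
a_5 = 6: 119/33  (≤ bound)
a_6 = 1: 137/38  (≤ bound)
a_7 = 1: 256/71  (> 63, stop)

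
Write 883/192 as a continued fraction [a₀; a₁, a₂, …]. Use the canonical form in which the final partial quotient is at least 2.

[4; 1, 1, 2, 38]

Repeatedly divide and take the remainder:
883 = 4·192 + 115, so a_0 = 4
192 = 1·115 + 77, so a_1 = 1
115 = 1·77 + 38, so a_2 = 1
77 = 2·38 + 1, so a_3 = 2
38 = 38·1 + 0, so a_4 = 38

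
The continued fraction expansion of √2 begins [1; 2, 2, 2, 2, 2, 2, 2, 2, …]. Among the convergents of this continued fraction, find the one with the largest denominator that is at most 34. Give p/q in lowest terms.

41/29

List convergents until the denominator exceeds the bound:
a_0 = 1: 1/1  (≤ bound)
a_1 = 2: 3/2  (≤ bound)
a_2 = 2: 7/5  (≤ bound)
a_3 = 2: 17/12  (≤ bound)
a_4 = 2: 41/29  (≤ bound)
a_5 = 2: 99/70  (> 34, stop)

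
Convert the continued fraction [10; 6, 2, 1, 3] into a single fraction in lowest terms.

711/70

Use the convergent recurrence hₖ = aₖ·hₖ₋₁ + hₖ₋₂ (and likewise for the denominators kₖ):
a_0 = 10: 10/1
a_1 = 6: 61/6
a_2 = 2: 132/13
a_3 = 1: 193/19
a_4 = 3: 711/70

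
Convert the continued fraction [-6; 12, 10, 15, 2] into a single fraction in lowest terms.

Use the convergent recurrence hₖ = aₖ·hₖ₋₁ + hₖ₋₂ (and likewise for the denominators kₖ):
a_0 = -6: -6/1
a_1 = 12: -71/12
a_2 = 10: -716/121
a_3 = 15: -10811/1827
a_4 = 2: -22338/3775

-22338/3775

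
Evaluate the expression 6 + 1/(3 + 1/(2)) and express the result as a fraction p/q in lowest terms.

Start with 2.
3 + 1/(2/1) = 3 + 1/2 = 7/2
6 + 1/(7/2) = 6 + 2/7 = 44/7

44/7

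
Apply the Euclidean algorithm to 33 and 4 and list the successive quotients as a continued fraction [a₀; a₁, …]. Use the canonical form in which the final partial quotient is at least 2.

[8; 4]

⌊33/4⌋ = 8, remainder 1
⌊4/1⌋ = 4, remainder 0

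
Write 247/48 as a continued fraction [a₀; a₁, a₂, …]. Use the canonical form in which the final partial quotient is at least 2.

⌊247/48⌋ = 5, remainder 7
⌊48/7⌋ = 6, remainder 6
⌊7/6⌋ = 1, remainder 1
⌊6/1⌋ = 6, remainder 0

[5; 6, 1, 6]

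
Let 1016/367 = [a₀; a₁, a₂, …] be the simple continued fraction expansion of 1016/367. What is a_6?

1016 = 2·367 + 282, so a_0 = 2
367 = 1·282 + 85, so a_1 = 1
282 = 3·85 + 27, so a_2 = 3
85 = 3·27 + 4, so a_3 = 3
27 = 6·4 + 3, so a_4 = 6
4 = 1·3 + 1, so a_5 = 1
3 = 3·1 + 0, so a_6 = 3

3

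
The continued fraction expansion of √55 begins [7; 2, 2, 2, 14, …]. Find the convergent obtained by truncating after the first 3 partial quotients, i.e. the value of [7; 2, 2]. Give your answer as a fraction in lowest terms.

Compute successive convergents:
a_0 = 7: 7/1
a_1 = 2: 15/2
a_2 = 2: 37/5

37/5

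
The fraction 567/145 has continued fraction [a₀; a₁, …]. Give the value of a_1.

⌊567/145⌋ = 3, remainder 132
⌊145/132⌋ = 1, remainder 13

1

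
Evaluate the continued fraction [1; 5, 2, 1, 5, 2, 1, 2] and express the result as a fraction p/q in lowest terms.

921/776

Start with 2.
1 + 1/(2/1) = 1 + 1/2 = 3/2
2 + 1/(3/2) = 2 + 2/3 = 8/3
5 + 1/(8/3) = 5 + 3/8 = 43/8
1 + 1/(43/8) = 1 + 8/43 = 51/43
2 + 1/(51/43) = 2 + 43/51 = 145/51
5 + 1/(145/51) = 5 + 51/145 = 776/145
1 + 1/(776/145) = 1 + 145/776 = 921/776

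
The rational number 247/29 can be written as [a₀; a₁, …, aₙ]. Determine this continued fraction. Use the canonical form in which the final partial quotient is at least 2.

[8; 1, 1, 14]

Repeatedly divide and take the remainder:
⌊247/29⌋ = 8, remainder 15
⌊29/15⌋ = 1, remainder 14
⌊15/14⌋ = 1, remainder 1
⌊14/1⌋ = 14, remainder 0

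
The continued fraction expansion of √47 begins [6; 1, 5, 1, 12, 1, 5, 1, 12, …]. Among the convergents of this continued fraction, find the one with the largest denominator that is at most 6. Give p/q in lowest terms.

List convergents until the denominator exceeds the bound:
a_0 = 6: 6/1  (≤ bound)
a_1 = 1: 7/1  (≤ bound)
a_2 = 5: 41/6  (≤ bound)
a_3 = 1: 48/7  (> 6, stop)

41/6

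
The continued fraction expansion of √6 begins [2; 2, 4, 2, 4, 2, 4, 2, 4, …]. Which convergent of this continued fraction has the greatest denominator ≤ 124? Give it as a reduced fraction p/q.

218/89

List convergents until the denominator exceeds the bound:
a_0 = 2: 2/1  (≤ bound)
a_1 = 2: 5/2  (≤ bound)
a_2 = 4: 22/9  (≤ bound)
a_3 = 2: 49/20  (≤ bound)
a_4 = 4: 218/89  (≤ bound)
a_5 = 2: 485/198  (> 124, stop)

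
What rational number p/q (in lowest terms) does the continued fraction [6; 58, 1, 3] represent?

Compute successive convergents:
a_0 = 6: 6/1
a_1 = 58: 349/58
a_2 = 1: 355/59
a_3 = 3: 1414/235

1414/235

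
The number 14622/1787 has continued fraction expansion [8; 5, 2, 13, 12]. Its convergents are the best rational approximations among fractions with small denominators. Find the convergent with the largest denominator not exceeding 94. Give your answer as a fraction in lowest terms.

a_0 = 8: 8/1  (≤ bound)
a_1 = 5: 41/5  (≤ bound)
a_2 = 2: 90/11  (≤ bound)
a_3 = 13: 1211/148  (> 94, stop)

90/11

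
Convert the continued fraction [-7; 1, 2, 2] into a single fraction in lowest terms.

a_0 = -7: -7/1
a_1 = 1: -6/1
a_2 = 2: -19/3
a_3 = 2: -44/7

-44/7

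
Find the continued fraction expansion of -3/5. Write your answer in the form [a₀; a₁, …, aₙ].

Repeatedly divide and take the remainder:
-3 = -1·5 + 2, so a_0 = -1
5 = 2·2 + 1, so a_1 = 2
2 = 2·1 + 0, so a_2 = 2

[-1; 2, 2]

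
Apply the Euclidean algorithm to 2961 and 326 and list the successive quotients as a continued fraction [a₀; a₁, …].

2961 ÷ 326 → quotient 9, remainder 27
326 ÷ 27 → quotient 12, remainder 2
27 ÷ 2 → quotient 13, remainder 1
2 ÷ 1 → quotient 2, remainder 0

[9; 12, 13, 2]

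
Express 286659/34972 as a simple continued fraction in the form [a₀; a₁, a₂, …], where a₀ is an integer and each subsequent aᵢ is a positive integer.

[8; 5, 12, 2, 1, 3, 1, 39]

⌊286659/34972⌋ = 8, remainder 6883
⌊34972/6883⌋ = 5, remainder 557
⌊6883/557⌋ = 12, remainder 199
⌊557/199⌋ = 2, remainder 159
⌊199/159⌋ = 1, remainder 40
⌊159/40⌋ = 3, remainder 39
⌊40/39⌋ = 1, remainder 1
⌊39/1⌋ = 39, remainder 0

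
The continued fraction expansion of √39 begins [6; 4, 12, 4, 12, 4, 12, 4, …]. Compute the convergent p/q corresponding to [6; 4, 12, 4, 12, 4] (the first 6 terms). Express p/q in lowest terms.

62425/9996

a_0 = 6: 6/1
a_1 = 4: 25/4
a_2 = 12: 306/49
a_3 = 4: 1249/200
a_4 = 12: 15294/2449
a_5 = 4: 62425/9996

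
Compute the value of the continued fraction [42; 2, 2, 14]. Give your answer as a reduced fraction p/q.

Use the convergent recurrence hₖ = aₖ·hₖ₋₁ + hₖ₋₂ (and likewise for the denominators kₖ):
a_0 = 42: 42/1
a_1 = 2: 85/2
a_2 = 2: 212/5
a_3 = 14: 3053/72

3053/72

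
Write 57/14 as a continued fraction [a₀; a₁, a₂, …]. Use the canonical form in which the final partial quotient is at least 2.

⌊57/14⌋ = 4, remainder 1
⌊14/1⌋ = 14, remainder 0

[4; 14]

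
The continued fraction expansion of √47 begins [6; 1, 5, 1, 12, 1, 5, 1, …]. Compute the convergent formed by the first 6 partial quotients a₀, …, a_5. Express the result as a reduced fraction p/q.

a_0 = 6: 6/1
a_1 = 1: 7/1
a_2 = 5: 41/6
a_3 = 1: 48/7
a_4 = 12: 617/90
a_5 = 1: 665/97

665/97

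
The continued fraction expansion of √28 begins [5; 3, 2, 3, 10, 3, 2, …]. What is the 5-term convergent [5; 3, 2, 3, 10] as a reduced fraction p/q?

1307/247

Start with 10.
3 + 1/(10/1) = 3 + 1/10 = 31/10
2 + 1/(31/10) = 2 + 10/31 = 72/31
3 + 1/(72/31) = 3 + 31/72 = 247/72
5 + 1/(247/72) = 5 + 72/247 = 1307/247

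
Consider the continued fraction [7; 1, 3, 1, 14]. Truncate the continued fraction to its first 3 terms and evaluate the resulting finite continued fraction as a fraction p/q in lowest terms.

Start with 3.
1 + 1/(3/1) = 1 + 1/3 = 4/3
7 + 1/(4/3) = 7 + 3/4 = 31/4

31/4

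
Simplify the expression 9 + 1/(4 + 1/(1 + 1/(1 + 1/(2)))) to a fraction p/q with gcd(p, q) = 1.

a_0 = 9: 9/1
a_1 = 4: 37/4
a_2 = 1: 46/5
a_3 = 1: 83/9
a_4 = 2: 212/23

212/23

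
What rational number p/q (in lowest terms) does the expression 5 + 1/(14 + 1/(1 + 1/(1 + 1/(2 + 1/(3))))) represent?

1257/248

Start with 3.
2 + 1/(3/1) = 2 + 1/3 = 7/3
1 + 1/(7/3) = 1 + 3/7 = 10/7
1 + 1/(10/7) = 1 + 7/10 = 17/10
14 + 1/(17/10) = 14 + 10/17 = 248/17
5 + 1/(248/17) = 5 + 17/248 = 1257/248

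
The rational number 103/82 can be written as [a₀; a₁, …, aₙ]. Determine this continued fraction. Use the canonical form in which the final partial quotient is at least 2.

Repeatedly divide and take the remainder:
⌊103/82⌋ = 1, remainder 21
⌊82/21⌋ = 3, remainder 19
⌊21/19⌋ = 1, remainder 2
⌊19/2⌋ = 9, remainder 1
⌊2/1⌋ = 2, remainder 0

[1; 3, 1, 9, 2]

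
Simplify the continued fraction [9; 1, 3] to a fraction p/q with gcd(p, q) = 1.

Start with 3.
1 + 1/(3/1) = 1 + 1/3 = 4/3
9 + 1/(4/3) = 9 + 3/4 = 39/4

39/4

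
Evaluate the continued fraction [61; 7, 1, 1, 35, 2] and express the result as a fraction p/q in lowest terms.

a_0 = 61: 61/1
a_1 = 7: 428/7
a_2 = 1: 489/8
a_3 = 1: 917/15
a_4 = 35: 32584/533
a_5 = 2: 66085/1081

66085/1081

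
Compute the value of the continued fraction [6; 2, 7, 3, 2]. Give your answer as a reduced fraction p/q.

705/109

Start with 2.
3 + 1/(2/1) = 3 + 1/2 = 7/2
7 + 1/(7/2) = 7 + 2/7 = 51/7
2 + 1/(51/7) = 2 + 7/51 = 109/51
6 + 1/(109/51) = 6 + 51/109 = 705/109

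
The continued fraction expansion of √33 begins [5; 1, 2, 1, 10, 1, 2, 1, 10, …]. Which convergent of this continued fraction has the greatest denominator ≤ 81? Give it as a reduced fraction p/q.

270/47

List convergents until the denominator exceeds the bound:
a_0 = 5: 5/1  (≤ bound)
a_1 = 1: 6/1  (≤ bound)
a_2 = 2: 17/3  (≤ bound)
a_3 = 1: 23/4  (≤ bound)
a_4 = 10: 247/43  (≤ bound)
a_5 = 1: 270/47  (≤ bound)
a_6 = 2: 787/137  (> 81, stop)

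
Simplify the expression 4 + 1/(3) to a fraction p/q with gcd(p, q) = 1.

a_0 = 4: 4/1
a_1 = 3: 13/3

13/3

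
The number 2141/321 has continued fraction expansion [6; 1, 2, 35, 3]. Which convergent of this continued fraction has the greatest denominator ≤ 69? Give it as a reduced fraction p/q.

a_0 = 6: 6/1  (≤ bound)
a_1 = 1: 7/1  (≤ bound)
a_2 = 2: 20/3  (≤ bound)
a_3 = 35: 707/106  (> 69, stop)

20/3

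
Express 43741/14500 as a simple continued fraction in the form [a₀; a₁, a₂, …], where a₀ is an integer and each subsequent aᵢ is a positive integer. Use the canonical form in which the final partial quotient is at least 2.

[3; 60, 6, 40]

⌊43741/14500⌋ = 3, remainder 241
⌊14500/241⌋ = 60, remainder 40
⌊241/40⌋ = 6, remainder 1
⌊40/1⌋ = 40, remainder 0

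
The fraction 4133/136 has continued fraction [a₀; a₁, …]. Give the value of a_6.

4133 ÷ 136 → quotient 30, remainder 53
136 ÷ 53 → quotient 2, remainder 30
53 ÷ 30 → quotient 1, remainder 23
30 ÷ 23 → quotient 1, remainder 7
23 ÷ 7 → quotient 3, remainder 2
7 ÷ 2 → quotient 3, remainder 1
2 ÷ 1 → quotient 2, remainder 0

2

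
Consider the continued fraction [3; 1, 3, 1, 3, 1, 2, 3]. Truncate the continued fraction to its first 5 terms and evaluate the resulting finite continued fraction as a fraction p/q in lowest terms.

Start with 3.
1 + 1/(3/1) = 1 + 1/3 = 4/3
3 + 1/(4/3) = 3 + 3/4 = 15/4
1 + 1/(15/4) = 1 + 4/15 = 19/15
3 + 1/(19/15) = 3 + 15/19 = 72/19

72/19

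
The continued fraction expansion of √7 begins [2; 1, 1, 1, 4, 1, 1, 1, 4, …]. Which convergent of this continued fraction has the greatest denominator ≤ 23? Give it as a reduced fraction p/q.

45/17

List convergents until the denominator exceeds the bound:
a_0 = 2: 2/1  (≤ bound)
a_1 = 1: 3/1  (≤ bound)
a_2 = 1: 5/2  (≤ bound)
a_3 = 1: 8/3  (≤ bound)
a_4 = 4: 37/14  (≤ bound)
a_5 = 1: 45/17  (≤ bound)
a_6 = 1: 82/31  (> 23, stop)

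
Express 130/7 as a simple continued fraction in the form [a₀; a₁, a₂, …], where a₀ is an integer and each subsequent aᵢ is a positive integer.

Apply division with remainder until the remainder is 0:
130 ÷ 7 → quotient 18, remainder 4
7 ÷ 4 → quotient 1, remainder 3
4 ÷ 3 → quotient 1, remainder 1
3 ÷ 1 → quotient 3, remainder 0

[18; 1, 1, 3]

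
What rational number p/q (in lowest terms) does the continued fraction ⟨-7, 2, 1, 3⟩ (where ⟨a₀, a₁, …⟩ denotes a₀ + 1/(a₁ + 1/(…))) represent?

a_0 = -7: -7/1
a_1 = 2: -13/2
a_2 = 1: -20/3
a_3 = 3: -73/11

-73/11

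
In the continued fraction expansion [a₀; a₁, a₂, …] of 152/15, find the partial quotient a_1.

7

152 = 10·15 + 2, so a_0 = 10
15 = 7·2 + 1, so a_1 = 7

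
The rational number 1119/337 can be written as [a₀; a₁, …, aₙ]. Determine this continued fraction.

1119 = 3·337 + 108, so a_0 = 3
337 = 3·108 + 13, so a_1 = 3
108 = 8·13 + 4, so a_2 = 8
13 = 3·4 + 1, so a_3 = 3
4 = 4·1 + 0, so a_4 = 4

[3; 3, 8, 3, 4]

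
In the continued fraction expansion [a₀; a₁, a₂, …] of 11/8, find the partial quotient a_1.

2

⌊11/8⌋ = 1, remainder 3
⌊8/3⌋ = 2, remainder 2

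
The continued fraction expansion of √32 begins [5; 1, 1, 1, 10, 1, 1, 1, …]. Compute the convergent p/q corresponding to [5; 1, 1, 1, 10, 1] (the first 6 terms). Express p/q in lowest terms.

Use the convergent recurrence hₖ = aₖ·hₖ₋₁ + hₖ₋₂ (and likewise for the denominators kₖ):
a_0 = 5: 5/1
a_1 = 1: 6/1
a_2 = 1: 11/2
a_3 = 1: 17/3
a_4 = 10: 181/32
a_5 = 1: 198/35

198/35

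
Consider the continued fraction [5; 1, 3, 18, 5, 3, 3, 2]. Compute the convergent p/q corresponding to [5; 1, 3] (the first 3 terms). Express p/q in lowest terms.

Start with 3.
1 + 1/(3/1) = 1 + 1/3 = 4/3
5 + 1/(4/3) = 5 + 3/4 = 23/4

23/4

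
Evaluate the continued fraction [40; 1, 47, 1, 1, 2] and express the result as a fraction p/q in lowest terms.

Starting at the tail and folding back:
Start with 2.
1 + 1/(2/1) = 1 + 1/2 = 3/2
1 + 1/(3/2) = 1 + 2/3 = 5/3
47 + 1/(5/3) = 47 + 3/5 = 238/5
1 + 1/(238/5) = 1 + 5/238 = 243/238
40 + 1/(243/238) = 40 + 238/243 = 9958/243

9958/243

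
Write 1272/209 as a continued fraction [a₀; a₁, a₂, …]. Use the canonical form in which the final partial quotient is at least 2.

[6; 11, 1, 1, 1, 1, 3]

1272 = 6·209 + 18, so a_0 = 6
209 = 11·18 + 11, so a_1 = 11
18 = 1·11 + 7, so a_2 = 1
11 = 1·7 + 4, so a_3 = 1
7 = 1·4 + 3, so a_4 = 1
4 = 1·3 + 1, so a_5 = 1
3 = 3·1 + 0, so a_6 = 3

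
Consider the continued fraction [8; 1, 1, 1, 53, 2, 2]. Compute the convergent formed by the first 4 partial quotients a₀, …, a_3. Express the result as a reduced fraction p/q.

26/3

a_0 = 8: 8/1
a_1 = 1: 9/1
a_2 = 1: 17/2
a_3 = 1: 26/3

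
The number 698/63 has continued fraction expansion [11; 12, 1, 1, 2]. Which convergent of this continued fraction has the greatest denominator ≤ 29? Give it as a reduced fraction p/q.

277/25

List convergents until the denominator exceeds the bound:
a_0 = 11: 11/1  (≤ bound)
a_1 = 12: 133/12  (≤ bound)
a_2 = 1: 144/13  (≤ bound)
a_3 = 1: 277/25  (≤ bound)
a_4 = 2: 698/63  (> 29, stop)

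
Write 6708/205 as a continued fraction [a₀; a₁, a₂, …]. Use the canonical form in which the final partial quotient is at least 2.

6708 ÷ 205 → quotient 32, remainder 148
205 ÷ 148 → quotient 1, remainder 57
148 ÷ 57 → quotient 2, remainder 34
57 ÷ 34 → quotient 1, remainder 23
34 ÷ 23 → quotient 1, remainder 11
23 ÷ 11 → quotient 2, remainder 1
11 ÷ 1 → quotient 11, remainder 0

[32; 1, 2, 1, 1, 2, 11]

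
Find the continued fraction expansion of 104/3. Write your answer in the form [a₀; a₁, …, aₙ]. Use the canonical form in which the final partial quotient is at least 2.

[34; 1, 2]

104 = 34·3 + 2, so a_0 = 34
3 = 1·2 + 1, so a_1 = 1
2 = 2·1 + 0, so a_2 = 2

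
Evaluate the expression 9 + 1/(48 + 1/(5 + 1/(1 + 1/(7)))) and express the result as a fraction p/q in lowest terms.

Start with 7.
1 + 1/(7/1) = 1 + 1/7 = 8/7
5 + 1/(8/7) = 5 + 7/8 = 47/8
48 + 1/(47/8) = 48 + 8/47 = 2264/47
9 + 1/(2264/47) = 9 + 47/2264 = 20423/2264

20423/2264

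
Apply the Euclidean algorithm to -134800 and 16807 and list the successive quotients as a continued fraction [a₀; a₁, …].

[-9; 1, 47, 1, 6, 49]

-134800 ÷ 16807 → quotient -9, remainder 16463
16807 ÷ 16463 → quotient 1, remainder 344
16463 ÷ 344 → quotient 47, remainder 295
344 ÷ 295 → quotient 1, remainder 49
295 ÷ 49 → quotient 6, remainder 1
49 ÷ 1 → quotient 49, remainder 0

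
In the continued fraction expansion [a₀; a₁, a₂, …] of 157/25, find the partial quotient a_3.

1

157 ÷ 25 → quotient 6, remainder 7
25 ÷ 7 → quotient 3, remainder 4
7 ÷ 4 → quotient 1, remainder 3
4 ÷ 3 → quotient 1, remainder 1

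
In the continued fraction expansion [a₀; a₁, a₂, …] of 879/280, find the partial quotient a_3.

Repeatedly divide and take the remainder:
879 ÷ 280 → quotient 3, remainder 39
280 ÷ 39 → quotient 7, remainder 7
39 ÷ 7 → quotient 5, remainder 4
7 ÷ 4 → quotient 1, remainder 3

1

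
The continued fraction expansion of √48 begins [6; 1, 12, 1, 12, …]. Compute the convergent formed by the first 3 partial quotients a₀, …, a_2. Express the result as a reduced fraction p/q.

Starting at the tail and folding back:
Start with 12.
1 + 1/(12/1) = 1 + 1/12 = 13/12
6 + 1/(13/12) = 6 + 12/13 = 90/13

90/13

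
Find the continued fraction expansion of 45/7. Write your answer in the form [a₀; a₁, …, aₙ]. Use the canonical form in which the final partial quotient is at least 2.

[6; 2, 3]

45 ÷ 7 → quotient 6, remainder 3
7 ÷ 3 → quotient 2, remainder 1
3 ÷ 1 → quotient 3, remainder 0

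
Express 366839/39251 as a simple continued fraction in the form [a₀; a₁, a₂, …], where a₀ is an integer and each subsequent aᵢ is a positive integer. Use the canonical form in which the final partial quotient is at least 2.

366839 = 9·39251 + 13580, so a_0 = 9
39251 = 2·13580 + 12091, so a_1 = 2
13580 = 1·12091 + 1489, so a_2 = 1
12091 = 8·1489 + 179, so a_3 = 8
1489 = 8·179 + 57, so a_4 = 8
179 = 3·57 + 8, so a_5 = 3
57 = 7·8 + 1, so a_6 = 7
8 = 8·1 + 0, so a_7 = 8

[9; 2, 1, 8, 8, 3, 7, 8]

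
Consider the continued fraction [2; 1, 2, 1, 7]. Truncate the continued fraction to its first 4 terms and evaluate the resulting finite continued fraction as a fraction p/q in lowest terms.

11/4

Start with 1.
2 + 1/(1/1) = 2 + 1/1 = 3/1
1 + 1/(3/1) = 1 + 1/3 = 4/3
2 + 1/(4/3) = 2 + 3/4 = 11/4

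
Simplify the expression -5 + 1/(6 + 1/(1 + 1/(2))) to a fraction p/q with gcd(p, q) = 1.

-97/20

a_0 = -5: -5/1
a_1 = 6: -29/6
a_2 = 1: -34/7
a_3 = 2: -97/20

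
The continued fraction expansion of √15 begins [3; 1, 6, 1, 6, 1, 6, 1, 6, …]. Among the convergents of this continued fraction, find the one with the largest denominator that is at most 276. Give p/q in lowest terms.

a_0 = 3: 3/1  (≤ bound)
a_1 = 1: 4/1  (≤ bound)
a_2 = 6: 27/7  (≤ bound)
a_3 = 1: 31/8  (≤ bound)
a_4 = 6: 213/55  (≤ bound)
a_5 = 1: 244/63  (≤ bound)
a_6 = 6: 1677/433  (> 276, stop)

244/63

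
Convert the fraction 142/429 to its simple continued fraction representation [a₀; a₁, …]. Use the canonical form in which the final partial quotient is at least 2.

Apply division with remainder until the remainder is 0:
142 = 0·429 + 142, so a_0 = 0
429 = 3·142 + 3, so a_1 = 3
142 = 47·3 + 1, so a_2 = 47
3 = 3·1 + 0, so a_3 = 3

[0; 3, 47, 3]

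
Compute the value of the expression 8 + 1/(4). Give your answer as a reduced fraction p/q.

Start with 4.
8 + 1/(4/1) = 8 + 1/4 = 33/4

33/4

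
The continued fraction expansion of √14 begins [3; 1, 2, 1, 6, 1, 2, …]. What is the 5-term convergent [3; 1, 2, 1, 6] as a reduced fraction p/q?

a_0 = 3: 3/1
a_1 = 1: 4/1
a_2 = 2: 11/3
a_3 = 1: 15/4
a_4 = 6: 101/27

101/27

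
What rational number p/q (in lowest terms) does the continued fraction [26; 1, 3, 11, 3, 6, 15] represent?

356489/13324

Start with 15.
6 + 1/(15/1) = 6 + 1/15 = 91/15
3 + 1/(91/15) = 3 + 15/91 = 288/91
11 + 1/(288/91) = 11 + 91/288 = 3259/288
3 + 1/(3259/288) = 3 + 288/3259 = 10065/3259
1 + 1/(10065/3259) = 1 + 3259/10065 = 13324/10065
26 + 1/(13324/10065) = 26 + 10065/13324 = 356489/13324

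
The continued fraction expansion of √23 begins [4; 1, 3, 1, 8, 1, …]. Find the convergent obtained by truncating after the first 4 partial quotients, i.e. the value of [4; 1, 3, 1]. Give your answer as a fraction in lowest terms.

a_0 = 4: 4/1
a_1 = 1: 5/1
a_2 = 3: 19/4
a_3 = 1: 24/5

24/5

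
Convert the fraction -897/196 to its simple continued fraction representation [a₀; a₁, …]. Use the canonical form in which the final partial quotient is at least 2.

Apply division with remainder until the remainder is 0:
-897 = -5·196 + 83, so a_0 = -5
196 = 2·83 + 30, so a_1 = 2
83 = 2·30 + 23, so a_2 = 2
30 = 1·23 + 7, so a_3 = 1
23 = 3·7 + 2, so a_4 = 3
7 = 3·2 + 1, so a_5 = 3
2 = 2·1 + 0, so a_6 = 2

[-5; 2, 2, 1, 3, 3, 2]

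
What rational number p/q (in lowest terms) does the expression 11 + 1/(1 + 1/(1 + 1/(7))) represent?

173/15

Collapse the nested fraction from the inside out:
Start with 7.
1 + 1/(7/1) = 1 + 1/7 = 8/7
1 + 1/(8/7) = 1 + 7/8 = 15/8
11 + 1/(15/8) = 11 + 8/15 = 173/15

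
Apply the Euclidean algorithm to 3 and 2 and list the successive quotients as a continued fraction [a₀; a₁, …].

[1; 2]

Run the Euclidean algorithm, recording each quotient:
3 = 1·2 + 1, so a_0 = 1
2 = 2·1 + 0, so a_1 = 2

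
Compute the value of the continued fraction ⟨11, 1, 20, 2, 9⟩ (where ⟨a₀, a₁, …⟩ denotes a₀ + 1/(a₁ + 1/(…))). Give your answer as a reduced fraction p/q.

4877/408

a_0 = 11: 11/1
a_1 = 1: 12/1
a_2 = 20: 251/21
a_3 = 2: 514/43
a_4 = 9: 4877/408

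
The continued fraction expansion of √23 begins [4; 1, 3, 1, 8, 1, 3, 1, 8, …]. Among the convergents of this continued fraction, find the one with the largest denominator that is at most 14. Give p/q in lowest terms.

24/5

a_0 = 4: 4/1  (≤ bound)
a_1 = 1: 5/1  (≤ bound)
a_2 = 3: 19/4  (≤ bound)
a_3 = 1: 24/5  (≤ bound)
a_4 = 8: 211/44  (> 14, stop)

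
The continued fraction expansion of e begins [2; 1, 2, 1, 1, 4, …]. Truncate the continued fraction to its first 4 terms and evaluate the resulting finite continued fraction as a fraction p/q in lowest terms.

11/4

a_0 = 2: 2/1
a_1 = 1: 3/1
a_2 = 2: 8/3
a_3 = 1: 11/4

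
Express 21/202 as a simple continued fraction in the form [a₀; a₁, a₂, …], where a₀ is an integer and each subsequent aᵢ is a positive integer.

21 = 0·202 + 21, so a_0 = 0
202 = 9·21 + 13, so a_1 = 9
21 = 1·13 + 8, so a_2 = 1
13 = 1·8 + 5, so a_3 = 1
8 = 1·5 + 3, so a_4 = 1
5 = 1·3 + 2, so a_5 = 1
3 = 1·2 + 1, so a_6 = 1
2 = 2·1 + 0, so a_7 = 2

[0; 9, 1, 1, 1, 1, 1, 2]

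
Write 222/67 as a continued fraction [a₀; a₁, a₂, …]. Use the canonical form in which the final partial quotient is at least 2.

Run the Euclidean algorithm, recording each quotient:
222 = 3·67 + 21, so a_0 = 3
67 = 3·21 + 4, so a_1 = 3
21 = 5·4 + 1, so a_2 = 5
4 = 4·1 + 0, so a_3 = 4

[3; 3, 5, 4]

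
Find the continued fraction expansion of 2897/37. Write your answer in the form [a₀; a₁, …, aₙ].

[78; 3, 2, 1, 3]

Run the Euclidean algorithm, recording each quotient:
2897 = 78·37 + 11, so a_0 = 78
37 = 3·11 + 4, so a_1 = 3
11 = 2·4 + 3, so a_2 = 2
4 = 1·3 + 1, so a_3 = 1
3 = 3·1 + 0, so a_4 = 3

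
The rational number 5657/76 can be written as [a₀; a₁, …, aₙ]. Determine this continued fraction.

5657 ÷ 76 → quotient 74, remainder 33
76 ÷ 33 → quotient 2, remainder 10
33 ÷ 10 → quotient 3, remainder 3
10 ÷ 3 → quotient 3, remainder 1
3 ÷ 1 → quotient 3, remainder 0

[74; 2, 3, 3, 3]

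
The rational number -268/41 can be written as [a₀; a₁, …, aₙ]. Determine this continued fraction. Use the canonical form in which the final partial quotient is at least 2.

-268 = -7·41 + 19, so a_0 = -7
41 = 2·19 + 3, so a_1 = 2
19 = 6·3 + 1, so a_2 = 6
3 = 3·1 + 0, so a_3 = 3

[-7; 2, 6, 3]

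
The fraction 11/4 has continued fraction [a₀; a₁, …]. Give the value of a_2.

11 = 2·4 + 3, so a_0 = 2
4 = 1·3 + 1, so a_1 = 1
3 = 3·1 + 0, so a_2 = 3

3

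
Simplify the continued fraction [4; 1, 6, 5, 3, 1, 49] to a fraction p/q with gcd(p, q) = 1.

Work from the innermost term outward:
Start with 49.
1 + 1/(49/1) = 1 + 1/49 = 50/49
3 + 1/(50/49) = 3 + 49/50 = 199/50
5 + 1/(199/50) = 5 + 50/199 = 1045/199
6 + 1/(1045/199) = 6 + 199/1045 = 6469/1045
1 + 1/(6469/1045) = 1 + 1045/6469 = 7514/6469
4 + 1/(7514/6469) = 4 + 6469/7514 = 36525/7514

36525/7514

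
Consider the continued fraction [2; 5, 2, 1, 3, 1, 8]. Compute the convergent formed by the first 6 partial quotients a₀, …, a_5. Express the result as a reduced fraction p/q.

a_0 = 2: 2/1
a_1 = 5: 11/5
a_2 = 2: 24/11
a_3 = 1: 35/16
a_4 = 3: 129/59
a_5 = 1: 164/75

164/75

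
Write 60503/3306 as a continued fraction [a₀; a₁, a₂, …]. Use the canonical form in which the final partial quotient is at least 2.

[18; 3, 3, 10, 32]

⌊60503/3306⌋ = 18, remainder 995
⌊3306/995⌋ = 3, remainder 321
⌊995/321⌋ = 3, remainder 32
⌊321/32⌋ = 10, remainder 1
⌊32/1⌋ = 32, remainder 0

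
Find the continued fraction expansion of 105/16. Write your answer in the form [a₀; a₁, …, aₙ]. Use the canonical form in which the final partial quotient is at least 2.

105 = 6·16 + 9, so a_0 = 6
16 = 1·9 + 7, so a_1 = 1
9 = 1·7 + 2, so a_2 = 1
7 = 3·2 + 1, so a_3 = 3
2 = 2·1 + 0, so a_4 = 2

[6; 1, 1, 3, 2]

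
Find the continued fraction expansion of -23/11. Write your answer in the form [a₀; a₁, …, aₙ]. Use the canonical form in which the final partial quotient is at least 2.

[-3; 1, 10]

-23 ÷ 11 → quotient -3, remainder 10
11 ÷ 10 → quotient 1, remainder 1
10 ÷ 1 → quotient 10, remainder 0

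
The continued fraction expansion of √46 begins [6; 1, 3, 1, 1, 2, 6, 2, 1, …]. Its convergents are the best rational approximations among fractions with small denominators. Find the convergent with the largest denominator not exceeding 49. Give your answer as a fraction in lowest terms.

List convergents until the denominator exceeds the bound:
a_0 = 6: 6/1  (≤ bound)
a_1 = 1: 7/1  (≤ bound)
a_2 = 3: 27/4  (≤ bound)
a_3 = 1: 34/5  (≤ bound)
a_4 = 1: 61/9  (≤ bound)
a_5 = 2: 156/23  (≤ bound)
a_6 = 6: 997/147  (> 49, stop)

156/23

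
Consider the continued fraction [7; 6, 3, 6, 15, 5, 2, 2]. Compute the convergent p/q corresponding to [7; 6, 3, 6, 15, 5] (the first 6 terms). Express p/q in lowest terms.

65964/9215

Starting at the tail and folding back:
Start with 5.
15 + 1/(5/1) = 15 + 1/5 = 76/5
6 + 1/(76/5) = 6 + 5/76 = 461/76
3 + 1/(461/76) = 3 + 76/461 = 1459/461
6 + 1/(1459/461) = 6 + 461/1459 = 9215/1459
7 + 1/(9215/1459) = 7 + 1459/9215 = 65964/9215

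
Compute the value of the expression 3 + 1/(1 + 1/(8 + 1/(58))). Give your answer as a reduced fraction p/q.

a_0 = 3: 3/1
a_1 = 1: 4/1
a_2 = 8: 35/9
a_3 = 58: 2034/523

2034/523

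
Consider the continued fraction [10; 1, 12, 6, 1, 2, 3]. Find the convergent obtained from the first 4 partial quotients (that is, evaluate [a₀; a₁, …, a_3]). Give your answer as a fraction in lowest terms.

863/79

Start with 6.
12 + 1/(6/1) = 12 + 1/6 = 73/6
1 + 1/(73/6) = 1 + 6/73 = 79/73
10 + 1/(79/73) = 10 + 73/79 = 863/79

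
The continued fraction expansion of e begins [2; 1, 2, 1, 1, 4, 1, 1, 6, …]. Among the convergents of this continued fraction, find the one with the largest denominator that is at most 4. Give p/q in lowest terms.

a_0 = 2: 2/1  (≤ bound)
a_1 = 1: 3/1  (≤ bound)
a_2 = 2: 8/3  (≤ bound)
a_3 = 1: 11/4  (≤ bound)
a_4 = 1: 19/7  (> 4, stop)

11/4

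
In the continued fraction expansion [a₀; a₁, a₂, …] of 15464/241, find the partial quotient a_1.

15464 = 64·241 + 40, so a_0 = 64
241 = 6·40 + 1, so a_1 = 6

6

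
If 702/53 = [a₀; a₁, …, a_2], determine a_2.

⌊702/53⌋ = 13, remainder 13
⌊53/13⌋ = 4, remainder 1
⌊13/1⌋ = 13, remainder 0

13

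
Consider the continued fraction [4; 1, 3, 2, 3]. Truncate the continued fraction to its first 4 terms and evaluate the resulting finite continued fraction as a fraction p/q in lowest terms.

Start with 2.
3 + 1/(2/1) = 3 + 1/2 = 7/2
1 + 1/(7/2) = 1 + 2/7 = 9/7
4 + 1/(9/7) = 4 + 7/9 = 43/9

43/9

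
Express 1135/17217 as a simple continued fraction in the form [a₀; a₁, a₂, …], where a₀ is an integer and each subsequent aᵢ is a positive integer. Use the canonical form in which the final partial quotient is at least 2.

1135 ÷ 17217 → quotient 0, remainder 1135
17217 ÷ 1135 → quotient 15, remainder 192
1135 ÷ 192 → quotient 5, remainder 175
192 ÷ 175 → quotient 1, remainder 17
175 ÷ 17 → quotient 10, remainder 5
17 ÷ 5 → quotient 3, remainder 2
5 ÷ 2 → quotient 2, remainder 1
2 ÷ 1 → quotient 2, remainder 0

[0; 15, 5, 1, 10, 3, 2, 2]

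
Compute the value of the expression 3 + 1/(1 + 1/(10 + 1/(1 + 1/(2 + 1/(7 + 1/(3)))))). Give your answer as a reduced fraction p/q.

3155/806

Work from the innermost term outward:
Start with 3.
7 + 1/(3/1) = 7 + 1/3 = 22/3
2 + 1/(22/3) = 2 + 3/22 = 47/22
1 + 1/(47/22) = 1 + 22/47 = 69/47
10 + 1/(69/47) = 10 + 47/69 = 737/69
1 + 1/(737/69) = 1 + 69/737 = 806/737
3 + 1/(806/737) = 3 + 737/806 = 3155/806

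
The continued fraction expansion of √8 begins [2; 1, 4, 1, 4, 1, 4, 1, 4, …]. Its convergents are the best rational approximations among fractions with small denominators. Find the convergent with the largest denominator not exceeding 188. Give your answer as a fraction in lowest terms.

a_0 = 2: 2/1  (≤ bound)
a_1 = 1: 3/1  (≤ bound)
a_2 = 4: 14/5  (≤ bound)
a_3 = 1: 17/6  (≤ bound)
a_4 = 4: 82/29  (≤ bound)
a_5 = 1: 99/35  (≤ bound)
a_6 = 4: 478/169  (≤ bound)
a_7 = 1: 577/204  (> 188, stop)

478/169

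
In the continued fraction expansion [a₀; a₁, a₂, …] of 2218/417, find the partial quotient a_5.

1

2218 = 5·417 + 133, so a_0 = 5
417 = 3·133 + 18, so a_1 = 3
133 = 7·18 + 7, so a_2 = 7
18 = 2·7 + 4, so a_3 = 2
7 = 1·4 + 3, so a_4 = 1
4 = 1·3 + 1, so a_5 = 1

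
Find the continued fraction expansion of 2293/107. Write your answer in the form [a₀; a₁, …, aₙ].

Apply division with remainder until the remainder is 0:
⌊2293/107⌋ = 21, remainder 46
⌊107/46⌋ = 2, remainder 15
⌊46/15⌋ = 3, remainder 1
⌊15/1⌋ = 15, remainder 0

[21; 2, 3, 15]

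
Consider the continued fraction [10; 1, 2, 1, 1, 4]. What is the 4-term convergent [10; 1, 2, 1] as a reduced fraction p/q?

Start with 1.
2 + 1/(1/1) = 2 + 1/1 = 3/1
1 + 1/(3/1) = 1 + 1/3 = 4/3
10 + 1/(4/3) = 10 + 3/4 = 43/4

43/4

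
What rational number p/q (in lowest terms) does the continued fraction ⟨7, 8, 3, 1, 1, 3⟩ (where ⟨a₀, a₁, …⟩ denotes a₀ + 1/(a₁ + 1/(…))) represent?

1474/207

Compute successive convergents:
a_0 = 7: 7/1
a_1 = 8: 57/8
a_2 = 3: 178/25
a_3 = 1: 235/33
a_4 = 1: 413/58
a_5 = 3: 1474/207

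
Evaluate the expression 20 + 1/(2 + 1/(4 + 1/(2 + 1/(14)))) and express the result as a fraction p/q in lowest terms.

5910/289

a_0 = 20: 20/1
a_1 = 2: 41/2
a_2 = 4: 184/9
a_3 = 2: 409/20
a_4 = 14: 5910/289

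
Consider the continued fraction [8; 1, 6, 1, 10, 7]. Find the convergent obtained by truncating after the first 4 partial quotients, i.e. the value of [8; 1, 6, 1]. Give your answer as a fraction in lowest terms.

a_0 = 8: 8/1
a_1 = 1: 9/1
a_2 = 6: 62/7
a_3 = 1: 71/8

71/8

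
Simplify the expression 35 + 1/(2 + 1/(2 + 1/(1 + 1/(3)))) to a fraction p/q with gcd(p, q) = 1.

Start with 3.
1 + 1/(3/1) = 1 + 1/3 = 4/3
2 + 1/(4/3) = 2 + 3/4 = 11/4
2 + 1/(11/4) = 2 + 4/11 = 26/11
35 + 1/(26/11) = 35 + 11/26 = 921/26

921/26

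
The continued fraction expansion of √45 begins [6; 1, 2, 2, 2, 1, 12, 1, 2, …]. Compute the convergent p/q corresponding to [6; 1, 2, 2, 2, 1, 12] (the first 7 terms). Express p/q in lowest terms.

2046/305

Compute successive convergents:
a_0 = 6: 6/1
a_1 = 1: 7/1
a_2 = 2: 20/3
a_3 = 2: 47/7
a_4 = 2: 114/17
a_5 = 1: 161/24
a_6 = 12: 2046/305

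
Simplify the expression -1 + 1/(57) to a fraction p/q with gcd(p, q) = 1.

-56/57

a_0 = -1: -1/1
a_1 = 57: -56/57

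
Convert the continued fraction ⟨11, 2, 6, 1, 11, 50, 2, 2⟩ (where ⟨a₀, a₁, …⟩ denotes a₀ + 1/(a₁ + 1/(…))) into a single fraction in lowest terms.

a_0 = 11: 11/1
a_1 = 2: 23/2
a_2 = 6: 149/13
a_3 = 1: 172/15
a_4 = 11: 2041/178
a_5 = 50: 102222/8915
a_6 = 2: 206485/18008
a_7 = 2: 515192/44931

515192/44931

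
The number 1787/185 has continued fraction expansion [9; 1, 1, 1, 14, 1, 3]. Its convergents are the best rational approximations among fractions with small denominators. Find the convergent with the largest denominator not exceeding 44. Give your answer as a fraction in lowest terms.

425/44

List convergents until the denominator exceeds the bound:
a_0 = 9: 9/1  (≤ bound)
a_1 = 1: 10/1  (≤ bound)
a_2 = 1: 19/2  (≤ bound)
a_3 = 1: 29/3  (≤ bound)
a_4 = 14: 425/44  (≤ bound)
a_5 = 1: 454/47  (> 44, stop)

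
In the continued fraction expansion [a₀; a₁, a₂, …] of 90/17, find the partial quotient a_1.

3

90 = 5·17 + 5, so a_0 = 5
17 = 3·5 + 2, so a_1 = 3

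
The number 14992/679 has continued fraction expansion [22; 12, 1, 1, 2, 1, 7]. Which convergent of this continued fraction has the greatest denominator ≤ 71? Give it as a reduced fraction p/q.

a_0 = 22: 22/1  (≤ bound)
a_1 = 12: 265/12  (≤ bound)
a_2 = 1: 287/13  (≤ bound)
a_3 = 1: 552/25  (≤ bound)
a_4 = 2: 1391/63  (≤ bound)
a_5 = 1: 1943/88  (> 71, stop)

1391/63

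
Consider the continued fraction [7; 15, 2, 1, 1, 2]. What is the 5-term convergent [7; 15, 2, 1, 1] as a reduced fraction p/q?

a_0 = 7: 7/1
a_1 = 15: 106/15
a_2 = 2: 219/31
a_3 = 1: 325/46
a_4 = 1: 544/77

544/77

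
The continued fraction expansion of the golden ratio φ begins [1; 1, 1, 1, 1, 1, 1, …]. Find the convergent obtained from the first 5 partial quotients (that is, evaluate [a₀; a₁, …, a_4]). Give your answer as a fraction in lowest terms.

Work from the innermost term outward:
Start with 1.
1 + 1/(1/1) = 1 + 1/1 = 2/1
1 + 1/(2/1) = 1 + 1/2 = 3/2
1 + 1/(3/2) = 1 + 2/3 = 5/3
1 + 1/(5/3) = 1 + 3/5 = 8/5

8/5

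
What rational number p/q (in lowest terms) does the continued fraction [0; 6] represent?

1/6

Starting at the tail and folding back:
Start with 6.
0 + 1/(6/1) = 0 + 1/6 = 1/6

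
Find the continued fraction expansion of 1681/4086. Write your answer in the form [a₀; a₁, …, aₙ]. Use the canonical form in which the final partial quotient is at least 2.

[0; 2, 2, 3, 9, 3, 8]

Run the Euclidean algorithm, recording each quotient:
⌊1681/4086⌋ = 0, remainder 1681
⌊4086/1681⌋ = 2, remainder 724
⌊1681/724⌋ = 2, remainder 233
⌊724/233⌋ = 3, remainder 25
⌊233/25⌋ = 9, remainder 8
⌊25/8⌋ = 3, remainder 1
⌊8/1⌋ = 8, remainder 0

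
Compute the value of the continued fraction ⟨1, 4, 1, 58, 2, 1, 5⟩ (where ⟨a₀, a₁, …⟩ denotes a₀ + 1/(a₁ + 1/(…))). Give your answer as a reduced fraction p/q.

Start with 5.
1 + 1/(5/1) = 1 + 1/5 = 6/5
2 + 1/(6/5) = 2 + 5/6 = 17/6
58 + 1/(17/6) = 58 + 6/17 = 992/17
1 + 1/(992/17) = 1 + 17/992 = 1009/992
4 + 1/(1009/992) = 4 + 992/1009 = 5028/1009
1 + 1/(5028/1009) = 1 + 1009/5028 = 6037/5028

6037/5028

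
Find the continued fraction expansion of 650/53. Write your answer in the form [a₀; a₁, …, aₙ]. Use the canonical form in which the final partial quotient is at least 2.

[12; 3, 1, 3, 1, 2]

Apply division with remainder until the remainder is 0:
⌊650/53⌋ = 12, remainder 14
⌊53/14⌋ = 3, remainder 11
⌊14/11⌋ = 1, remainder 3
⌊11/3⌋ = 3, remainder 2
⌊3/2⌋ = 1, remainder 1
⌊2/1⌋ = 2, remainder 0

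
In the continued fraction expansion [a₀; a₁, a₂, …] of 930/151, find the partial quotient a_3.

⌊930/151⌋ = 6, remainder 24
⌊151/24⌋ = 6, remainder 7
⌊24/7⌋ = 3, remainder 3
⌊7/3⌋ = 2, remainder 1

2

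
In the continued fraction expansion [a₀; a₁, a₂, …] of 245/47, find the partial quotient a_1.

4

⌊245/47⌋ = 5, remainder 10
⌊47/10⌋ = 4, remainder 7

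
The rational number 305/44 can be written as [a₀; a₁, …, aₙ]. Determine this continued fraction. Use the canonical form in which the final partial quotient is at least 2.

[6; 1, 13, 1, 2]

305 = 6·44 + 41, so a_0 = 6
44 = 1·41 + 3, so a_1 = 1
41 = 13·3 + 2, so a_2 = 13
3 = 1·2 + 1, so a_3 = 1
2 = 2·1 + 0, so a_4 = 2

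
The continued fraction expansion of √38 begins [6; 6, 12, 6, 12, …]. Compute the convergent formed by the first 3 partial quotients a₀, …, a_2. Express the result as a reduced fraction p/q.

Start with 12.
6 + 1/(12/1) = 6 + 1/12 = 73/12
6 + 1/(73/12) = 6 + 12/73 = 450/73

450/73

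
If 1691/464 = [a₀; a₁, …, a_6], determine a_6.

10

1691 ÷ 464 → quotient 3, remainder 299
464 ÷ 299 → quotient 1, remainder 165
299 ÷ 165 → quotient 1, remainder 134
165 ÷ 134 → quotient 1, remainder 31
134 ÷ 31 → quotient 4, remainder 10
31 ÷ 10 → quotient 3, remainder 1
10 ÷ 1 → quotient 10, remainder 0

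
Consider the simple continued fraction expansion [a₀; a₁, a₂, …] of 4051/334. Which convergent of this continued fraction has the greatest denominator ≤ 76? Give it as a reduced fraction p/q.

376/31

a_0 = 12: 12/1  (≤ bound)
a_1 = 7: 85/7  (≤ bound)
a_2 = 1: 97/8  (≤ bound)
a_3 = 3: 376/31  (≤ bound)
a_4 = 3: 1225/101  (> 76, stop)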